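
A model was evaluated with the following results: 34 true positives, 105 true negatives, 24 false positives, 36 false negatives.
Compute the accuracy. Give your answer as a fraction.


Accuracy = (TP + TN) / (TP + TN + FP + FN) = (34 + 105) / 199 = 139/199.

139/199


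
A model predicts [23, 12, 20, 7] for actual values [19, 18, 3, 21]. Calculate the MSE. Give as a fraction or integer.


MSE = (1/4) * ((19-23)^2=16 + (18-12)^2=36 + (3-20)^2=289 + (21-7)^2=196). Sum = 537. MSE = 537/4.

537/4


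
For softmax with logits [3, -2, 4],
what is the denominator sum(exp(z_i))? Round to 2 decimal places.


Denom = e^3=20.0855 + e^-2=0.1353 + e^4=54.5982. Sum = 74.8190, which rounds to 74.82.

74.82


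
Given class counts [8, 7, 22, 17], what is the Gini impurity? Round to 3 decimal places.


Total = 54. Proportions: 8/54, 7/54, 22/54, 17/54. sum(p_i^2) = 0.3038. Gini = 1 - 0.3038 = 0.6962, which rounds to 0.696.

0.696


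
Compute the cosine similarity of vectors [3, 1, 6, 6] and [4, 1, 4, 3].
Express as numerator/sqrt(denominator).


dot = 55. |a|^2 = 82, |b|^2 = 42. cos = 55/sqrt(3444).

55/sqrt(3444)


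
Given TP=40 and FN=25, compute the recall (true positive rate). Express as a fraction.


Recall = TP / (TP + FN) = 40 / 65 = 8/13.

8/13


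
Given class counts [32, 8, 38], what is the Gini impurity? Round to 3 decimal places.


Total = 78. Proportions: 32/78, 8/78, 38/78. sum(p_i^2) = 0.4162. Gini = 1 - 0.4162 = 0.5838, which rounds to 0.584.

0.584


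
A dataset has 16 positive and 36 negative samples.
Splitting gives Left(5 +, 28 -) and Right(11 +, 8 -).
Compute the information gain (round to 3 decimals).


H(parent) = 0.8905. H(left) = 0.6136, H(right) = 0.9819. Weighted = (33/52)*0.6136 + (19/52)*0.9819 = 0.7482. IG = 0.8905 - 0.7482 = 0.1423, which rounds to 0.142.

0.142


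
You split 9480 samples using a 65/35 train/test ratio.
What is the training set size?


Test set = 9480 * 35% = 3318. Training set = 9480 - 3318 = 6162.

6162


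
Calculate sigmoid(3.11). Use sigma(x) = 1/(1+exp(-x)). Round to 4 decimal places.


sigma(3.11) = 1/(1+e^(-3.11)) = 1/(1+0.044601) = 1/1.044601 = 0.9573.

0.9573


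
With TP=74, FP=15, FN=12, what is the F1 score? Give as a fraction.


Precision = 74/89 = 74/89. Recall = 74/86 = 37/43. F1 = 2*P*R/(P+R) = 148/175.

148/175


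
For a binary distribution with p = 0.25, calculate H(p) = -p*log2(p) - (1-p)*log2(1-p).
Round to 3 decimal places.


H = -0.25*log2(0.25) - 0.75*log2(0.75) = 0.811.

0.811


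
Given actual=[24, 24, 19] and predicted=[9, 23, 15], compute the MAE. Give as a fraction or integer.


MAE = (1/3) * (|24-9|=15 + |24-23|=1 + |19-15|=4). Sum = 20. MAE = 20/3.

20/3


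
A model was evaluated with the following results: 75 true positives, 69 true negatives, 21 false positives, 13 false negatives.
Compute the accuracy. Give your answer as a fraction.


Accuracy = (TP + TN) / (TP + TN + FP + FN) = (75 + 69) / 178 = 72/89.

72/89


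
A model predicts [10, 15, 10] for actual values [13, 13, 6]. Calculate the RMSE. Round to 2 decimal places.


MSE = 9.6667. RMSE = sqrt(9.6667) = 3.11.

3.11


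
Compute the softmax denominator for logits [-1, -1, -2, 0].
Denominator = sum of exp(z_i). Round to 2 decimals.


Denom = e^-1=0.3679 + e^-1=0.3679 + e^-2=0.1353 + e^0=1.0000. Sum = 1.8711, which rounds to 1.87.

1.87


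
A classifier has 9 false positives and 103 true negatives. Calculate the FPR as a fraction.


FPR = FP / (FP + TN) = 9 / 112 = 9/112.

9/112


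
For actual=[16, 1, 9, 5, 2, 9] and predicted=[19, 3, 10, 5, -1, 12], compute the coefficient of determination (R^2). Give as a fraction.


Mean(y) = 7. SS_res = 32. SS_tot = 154. R^2 = 1 - 32/(154) = 61/77.

61/77


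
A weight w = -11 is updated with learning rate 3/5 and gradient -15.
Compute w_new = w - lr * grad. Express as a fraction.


w_new = -11 - 3/5 * -15 = -11 - -9 = -2.

-2


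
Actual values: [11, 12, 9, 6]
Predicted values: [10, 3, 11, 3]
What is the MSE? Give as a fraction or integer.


MSE = (1/4) * ((11-10)^2=1 + (12-3)^2=81 + (9-11)^2=4 + (6-3)^2=9). Sum = 95. MSE = 95/4.

95/4


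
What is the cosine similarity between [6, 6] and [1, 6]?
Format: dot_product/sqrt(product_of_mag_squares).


dot = 42. |a|^2 = 72, |b|^2 = 37. cos = 42/sqrt(2664).

42/sqrt(2664)


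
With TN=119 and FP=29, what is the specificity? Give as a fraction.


Specificity = TN / (TN + FP) = 119 / 148 = 119/148.

119/148


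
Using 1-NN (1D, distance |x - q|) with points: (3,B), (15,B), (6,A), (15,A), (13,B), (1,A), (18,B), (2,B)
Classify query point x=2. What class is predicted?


Distances: |3-2|=1, |15-2|=13, |6-2|=4, |15-2|=13, |13-2|=11, |1-2|=1, |18-2|=16, |2-2|=0. 1 nearest: (2,B). Counts: {'B': 1}. Majority class: B.

B


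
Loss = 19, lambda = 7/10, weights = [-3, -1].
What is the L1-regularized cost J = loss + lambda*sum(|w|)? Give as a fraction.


L1 norm = sum(|w|) = 4. J = 19 + 7/10 * 4 = 109/5.

109/5


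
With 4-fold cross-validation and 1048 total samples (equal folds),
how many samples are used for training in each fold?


Each validation fold has 1048/4 = 262 samples. Training set = 1048 - 262 = 786.

786


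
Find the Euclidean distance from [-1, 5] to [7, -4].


d = sqrt(sum of squared differences). (-1-7)^2=64, (5--4)^2=81. Sum = 145.

sqrt(145)


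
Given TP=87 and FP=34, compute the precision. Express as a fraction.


Precision = TP / (TP + FP) = 87 / 121 = 87/121.

87/121


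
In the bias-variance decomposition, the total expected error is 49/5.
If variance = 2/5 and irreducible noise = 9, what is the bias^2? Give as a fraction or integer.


Total error = bias^2 + variance + irreducible noise. So bias^2 = 49/5 - 2/5 - 9 = 2/5.

2/5


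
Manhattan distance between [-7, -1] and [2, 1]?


d = sum of absolute differences: |-7-2|=9 + |-1-1|=2 = 11.

11


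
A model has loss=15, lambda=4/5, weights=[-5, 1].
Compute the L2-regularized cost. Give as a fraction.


L2 sq norm = sum(w^2) = 26. J = 15 + 4/5 * 26 = 179/5.

179/5


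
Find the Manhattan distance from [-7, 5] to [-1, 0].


d = sum of absolute differences: |-7--1|=6 + |5-0|=5 = 11.

11


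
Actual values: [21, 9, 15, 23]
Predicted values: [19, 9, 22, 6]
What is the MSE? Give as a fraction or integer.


MSE = (1/4) * ((21-19)^2=4 + (9-9)^2=0 + (15-22)^2=49 + (23-6)^2=289). Sum = 342. MSE = 171/2.

171/2


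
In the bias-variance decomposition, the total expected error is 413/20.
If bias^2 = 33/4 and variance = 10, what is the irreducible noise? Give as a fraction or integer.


Total error = bias^2 + variance + irreducible noise. So irreducible noise = 413/20 - 33/4 - 10 = 12/5.

12/5


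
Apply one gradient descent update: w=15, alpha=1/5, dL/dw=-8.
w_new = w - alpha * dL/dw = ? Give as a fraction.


w_new = 15 - 1/5 * -8 = 15 - -8/5 = 83/5.

83/5


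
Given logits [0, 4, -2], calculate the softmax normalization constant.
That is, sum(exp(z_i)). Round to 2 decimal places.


Denom = e^0=1.0000 + e^4=54.5982 + e^-2=0.1353. Sum = 55.7335, which rounds to 55.73.

55.73


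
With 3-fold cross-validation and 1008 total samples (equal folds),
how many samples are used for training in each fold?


Each validation fold has 1008/3 = 336 samples. Training set = 1008 - 336 = 672.

672


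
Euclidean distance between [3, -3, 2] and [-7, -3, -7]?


d = sqrt(sum of squared differences). (3--7)^2=100, (-3--3)^2=0, (2--7)^2=81. Sum = 181.

sqrt(181)


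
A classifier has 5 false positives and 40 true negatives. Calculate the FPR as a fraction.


FPR = FP / (FP + TN) = 5 / 45 = 1/9.

1/9


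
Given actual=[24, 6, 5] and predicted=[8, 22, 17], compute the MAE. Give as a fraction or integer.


MAE = (1/3) * (|24-8|=16 + |6-22|=16 + |5-17|=12). Sum = 44. MAE = 44/3.

44/3


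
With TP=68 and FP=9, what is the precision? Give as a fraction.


Precision = TP / (TP + FP) = 68 / 77 = 68/77.

68/77


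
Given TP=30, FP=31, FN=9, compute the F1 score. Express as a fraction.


Precision = 30/61 = 30/61. Recall = 30/39 = 10/13. F1 = 2*P*R/(P+R) = 3/5.

3/5


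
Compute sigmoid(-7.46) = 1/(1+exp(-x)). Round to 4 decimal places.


sigma(-7.46) = 1/(1+e^(7.46)) = 1/(1+1737.148057) = 1/1738.148057 = 0.0006.

0.0006


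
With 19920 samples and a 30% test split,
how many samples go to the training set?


Test set = 19920 * 30% = 5976. Training set = 19920 - 5976 = 13944.

13944


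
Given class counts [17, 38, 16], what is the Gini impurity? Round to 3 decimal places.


Total = 71. Proportions: 17/71, 38/71, 16/71. sum(p_i^2) = 0.3946. Gini = 1 - 0.3946 = 0.6054, which rounds to 0.605.

0.605


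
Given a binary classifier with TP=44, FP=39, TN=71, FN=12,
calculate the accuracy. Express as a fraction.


Accuracy = (TP + TN) / (TP + TN + FP + FN) = (44 + 71) / 166 = 115/166.

115/166


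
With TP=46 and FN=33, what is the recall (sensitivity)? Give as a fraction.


Recall = TP / (TP + FN) = 46 / 79 = 46/79.

46/79


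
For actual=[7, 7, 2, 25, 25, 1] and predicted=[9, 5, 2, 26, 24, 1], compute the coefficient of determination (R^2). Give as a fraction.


Mean(y) = 67/6. SS_res = 10. SS_tot = 3629/6. R^2 = 1 - 10/(3629/6) = 3569/3629.

3569/3629


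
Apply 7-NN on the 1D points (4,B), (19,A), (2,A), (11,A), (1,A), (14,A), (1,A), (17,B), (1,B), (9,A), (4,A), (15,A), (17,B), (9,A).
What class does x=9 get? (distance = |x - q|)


Distances: |4-9|=5, |19-9|=10, |2-9|=7, |11-9|=2, |1-9|=8, |14-9|=5, |1-9|=8, |17-9|=8, |1-9|=8, |9-9|=0, |4-9|=5, |15-9|=6, |17-9|=8, |9-9|=0. 7 nearest: (9,A), (9,A), (11,A), (14,A), (4,A), (4,B), (15,A). Counts: {'A': 6, 'B': 1}. Majority class: A.

A


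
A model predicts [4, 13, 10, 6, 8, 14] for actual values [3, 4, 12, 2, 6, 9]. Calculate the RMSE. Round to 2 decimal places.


MSE = 21.8333. RMSE = sqrt(21.8333) = 4.67.

4.67


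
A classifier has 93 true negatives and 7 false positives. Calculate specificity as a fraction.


Specificity = TN / (TN + FP) = 93 / 100 = 93/100.

93/100


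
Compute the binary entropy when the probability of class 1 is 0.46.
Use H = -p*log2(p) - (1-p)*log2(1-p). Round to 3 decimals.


H = -0.46*log2(0.46) - 0.54*log2(0.54) = 0.995.

0.995


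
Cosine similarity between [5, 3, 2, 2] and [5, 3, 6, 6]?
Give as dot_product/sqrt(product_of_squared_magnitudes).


dot = 58. |a|^2 = 42, |b|^2 = 106. cos = 58/sqrt(4452).

58/sqrt(4452)


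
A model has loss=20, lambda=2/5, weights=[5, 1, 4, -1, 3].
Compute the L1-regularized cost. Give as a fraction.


L1 norm = sum(|w|) = 14. J = 20 + 2/5 * 14 = 128/5.

128/5


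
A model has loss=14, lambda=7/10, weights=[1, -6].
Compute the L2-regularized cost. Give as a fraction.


L2 sq norm = sum(w^2) = 37. J = 14 + 7/10 * 37 = 399/10.

399/10


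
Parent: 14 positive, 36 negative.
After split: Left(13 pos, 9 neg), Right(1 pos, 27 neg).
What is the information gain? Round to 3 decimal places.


H(parent) = 0.8555. H(left) = 0.9760, H(right) = 0.2223. Weighted = (22/50)*0.9760 + (28/50)*0.2223 = 0.5539. IG = 0.8555 - 0.5539 = 0.3016, which rounds to 0.302.

0.302


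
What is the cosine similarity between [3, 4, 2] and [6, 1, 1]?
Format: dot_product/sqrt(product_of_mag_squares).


dot = 24. |a|^2 = 29, |b|^2 = 38. cos = 24/sqrt(1102).

24/sqrt(1102)


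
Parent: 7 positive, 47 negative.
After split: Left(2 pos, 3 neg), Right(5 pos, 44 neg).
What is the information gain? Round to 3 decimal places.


H(parent) = 0.5564. H(left) = 0.9710, H(right) = 0.4754. Weighted = (5/54)*0.9710 + (49/54)*0.4754 = 0.5213. IG = 0.5564 - 0.5213 = 0.0351, which rounds to 0.035.

0.035


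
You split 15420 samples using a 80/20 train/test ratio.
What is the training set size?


Test set = 15420 * 20% = 3084. Training set = 15420 - 3084 = 12336.

12336


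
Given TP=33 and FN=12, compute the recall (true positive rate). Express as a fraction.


Recall = TP / (TP + FN) = 33 / 45 = 11/15.

11/15


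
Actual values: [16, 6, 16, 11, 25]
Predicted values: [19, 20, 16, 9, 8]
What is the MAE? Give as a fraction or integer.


MAE = (1/5) * (|16-19|=3 + |6-20|=14 + |16-16|=0 + |11-9|=2 + |25-8|=17). Sum = 36. MAE = 36/5.

36/5


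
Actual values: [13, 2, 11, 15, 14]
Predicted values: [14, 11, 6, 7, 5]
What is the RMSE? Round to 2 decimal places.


MSE = 50.4000. RMSE = sqrt(50.4000) = 7.10.

7.10


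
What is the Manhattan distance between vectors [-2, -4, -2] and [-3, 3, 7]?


d = sum of absolute differences: |-2--3|=1 + |-4-3|=7 + |-2-7|=9 = 17.

17


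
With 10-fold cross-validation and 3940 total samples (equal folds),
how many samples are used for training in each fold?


Each validation fold has 3940/10 = 394 samples. Training set = 3940 - 394 = 3546.

3546


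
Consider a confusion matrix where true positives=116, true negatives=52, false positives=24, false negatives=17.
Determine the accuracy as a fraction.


Accuracy = (TP + TN) / (TP + TN + FP + FN) = (116 + 52) / 209 = 168/209.

168/209


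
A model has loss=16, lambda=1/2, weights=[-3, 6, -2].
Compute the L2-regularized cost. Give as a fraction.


L2 sq norm = sum(w^2) = 49. J = 16 + 1/2 * 49 = 81/2.

81/2


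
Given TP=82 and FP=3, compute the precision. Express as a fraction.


Precision = TP / (TP + FP) = 82 / 85 = 82/85.

82/85


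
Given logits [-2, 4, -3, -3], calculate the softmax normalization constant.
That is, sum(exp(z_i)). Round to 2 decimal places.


Denom = e^-2=0.1353 + e^4=54.5982 + e^-3=0.0498 + e^-3=0.0498. Sum = 54.8331, which rounds to 54.83.

54.83


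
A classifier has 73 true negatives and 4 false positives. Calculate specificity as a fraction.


Specificity = TN / (TN + FP) = 73 / 77 = 73/77.

73/77


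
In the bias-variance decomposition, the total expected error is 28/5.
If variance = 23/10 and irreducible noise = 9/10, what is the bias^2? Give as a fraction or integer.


Total error = bias^2 + variance + irreducible noise. So bias^2 = 28/5 - 23/10 - 9/10 = 12/5.

12/5


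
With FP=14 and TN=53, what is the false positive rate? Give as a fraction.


FPR = FP / (FP + TN) = 14 / 67 = 14/67.

14/67


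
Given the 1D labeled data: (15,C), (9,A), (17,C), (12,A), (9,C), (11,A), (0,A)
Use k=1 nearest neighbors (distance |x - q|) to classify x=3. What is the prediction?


Distances: |15-3|=12, |9-3|=6, |17-3|=14, |12-3|=9, |9-3|=6, |11-3|=8, |0-3|=3. 1 nearest: (0,A). Counts: {'A': 1}. Majority class: A.

A


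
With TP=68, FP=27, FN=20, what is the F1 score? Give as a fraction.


Precision = 68/95 = 68/95. Recall = 68/88 = 17/22. F1 = 2*P*R/(P+R) = 136/183.

136/183


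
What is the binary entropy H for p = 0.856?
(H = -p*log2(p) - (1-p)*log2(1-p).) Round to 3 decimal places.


H = -0.856*log2(0.856) - 0.144*log2(0.144) = 0.595.

0.595


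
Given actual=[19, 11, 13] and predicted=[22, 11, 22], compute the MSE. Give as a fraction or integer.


MSE = (1/3) * ((19-22)^2=9 + (11-11)^2=0 + (13-22)^2=81). Sum = 90. MSE = 30.

30


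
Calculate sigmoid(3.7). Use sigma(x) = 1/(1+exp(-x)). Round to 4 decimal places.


sigma(3.7) = 1/(1+e^(-3.7)) = 1/(1+0.024724) = 1/1.024724 = 0.9759.

0.9759


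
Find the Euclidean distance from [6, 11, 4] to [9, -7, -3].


d = sqrt(sum of squared differences). (6-9)^2=9, (11--7)^2=324, (4--3)^2=49. Sum = 382.

sqrt(382)


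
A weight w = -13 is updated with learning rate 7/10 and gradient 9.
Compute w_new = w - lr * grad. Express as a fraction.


w_new = -13 - 7/10 * 9 = -13 - 63/10 = -193/10.

-193/10


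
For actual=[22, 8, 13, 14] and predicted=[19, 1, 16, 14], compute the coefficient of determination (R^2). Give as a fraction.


Mean(y) = 57/4. SS_res = 67. SS_tot = 403/4. R^2 = 1 - 67/(403/4) = 135/403.

135/403


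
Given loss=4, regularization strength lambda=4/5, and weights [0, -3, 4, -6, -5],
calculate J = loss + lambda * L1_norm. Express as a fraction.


L1 norm = sum(|w|) = 18. J = 4 + 4/5 * 18 = 92/5.

92/5


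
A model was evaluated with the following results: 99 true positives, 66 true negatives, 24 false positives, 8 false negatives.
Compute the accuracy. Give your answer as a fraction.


Accuracy = (TP + TN) / (TP + TN + FP + FN) = (99 + 66) / 197 = 165/197.

165/197


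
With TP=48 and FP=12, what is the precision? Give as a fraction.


Precision = TP / (TP + FP) = 48 / 60 = 4/5.

4/5


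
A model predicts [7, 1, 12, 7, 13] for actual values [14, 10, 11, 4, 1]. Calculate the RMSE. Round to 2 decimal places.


MSE = 56.8000. RMSE = sqrt(56.8000) = 7.54.

7.54


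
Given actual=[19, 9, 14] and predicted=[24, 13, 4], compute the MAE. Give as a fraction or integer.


MAE = (1/3) * (|19-24|=5 + |9-13|=4 + |14-4|=10). Sum = 19. MAE = 19/3.

19/3


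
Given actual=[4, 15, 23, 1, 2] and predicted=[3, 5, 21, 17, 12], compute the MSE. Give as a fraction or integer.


MSE = (1/5) * ((4-3)^2=1 + (15-5)^2=100 + (23-21)^2=4 + (1-17)^2=256 + (2-12)^2=100). Sum = 461. MSE = 461/5.

461/5


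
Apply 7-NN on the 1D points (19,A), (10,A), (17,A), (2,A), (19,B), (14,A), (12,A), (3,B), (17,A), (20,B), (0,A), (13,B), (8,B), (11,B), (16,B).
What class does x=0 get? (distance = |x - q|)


Distances: |19-0|=19, |10-0|=10, |17-0|=17, |2-0|=2, |19-0|=19, |14-0|=14, |12-0|=12, |3-0|=3, |17-0|=17, |20-0|=20, |0-0|=0, |13-0|=13, |8-0|=8, |11-0|=11, |16-0|=16. 7 nearest: (0,A), (2,A), (3,B), (8,B), (10,A), (11,B), (12,A). Counts: {'A': 4, 'B': 3}. Majority class: A.

A


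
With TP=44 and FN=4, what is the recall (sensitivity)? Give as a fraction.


Recall = TP / (TP + FN) = 44 / 48 = 11/12.

11/12


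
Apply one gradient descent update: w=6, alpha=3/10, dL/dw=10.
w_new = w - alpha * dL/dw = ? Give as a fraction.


w_new = 6 - 3/10 * 10 = 6 - 3 = 3.

3


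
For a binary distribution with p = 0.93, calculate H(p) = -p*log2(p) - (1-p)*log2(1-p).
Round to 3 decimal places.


H = -0.93*log2(0.93) - 0.07*log2(0.07) = 0.366.

0.366


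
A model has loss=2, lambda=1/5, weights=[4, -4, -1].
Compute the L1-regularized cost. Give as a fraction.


L1 norm = sum(|w|) = 9. J = 2 + 1/5 * 9 = 19/5.

19/5


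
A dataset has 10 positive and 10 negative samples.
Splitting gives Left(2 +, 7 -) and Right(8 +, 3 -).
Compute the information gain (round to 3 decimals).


H(parent) = 1.0000. H(left) = 0.7642, H(right) = 0.8454. Weighted = (9/20)*0.7642 + (11/20)*0.8454 = 0.8089. IG = 1.0000 - 0.8089 = 0.1911, which rounds to 0.191.

0.191


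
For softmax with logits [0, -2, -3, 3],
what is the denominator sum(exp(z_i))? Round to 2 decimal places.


Denom = e^0=1.0000 + e^-2=0.1353 + e^-3=0.0498 + e^3=20.0855. Sum = 21.2706, which rounds to 21.27.

21.27


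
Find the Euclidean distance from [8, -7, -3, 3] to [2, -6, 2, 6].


d = sqrt(sum of squared differences). (8-2)^2=36, (-7--6)^2=1, (-3-2)^2=25, (3-6)^2=9. Sum = 71.

sqrt(71)


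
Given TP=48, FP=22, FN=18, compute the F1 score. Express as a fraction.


Precision = 48/70 = 24/35. Recall = 48/66 = 8/11. F1 = 2*P*R/(P+R) = 12/17.

12/17


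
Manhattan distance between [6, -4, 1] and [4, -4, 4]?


d = sum of absolute differences: |6-4|=2 + |-4--4|=0 + |1-4|=3 = 5.

5


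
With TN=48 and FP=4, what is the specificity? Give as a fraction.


Specificity = TN / (TN + FP) = 48 / 52 = 12/13.

12/13


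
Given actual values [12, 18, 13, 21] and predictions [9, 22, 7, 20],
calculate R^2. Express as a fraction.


Mean(y) = 16. SS_res = 62. SS_tot = 54. R^2 = 1 - 62/(54) = -4/27.

-4/27


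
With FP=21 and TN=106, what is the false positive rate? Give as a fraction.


FPR = FP / (FP + TN) = 21 / 127 = 21/127.

21/127


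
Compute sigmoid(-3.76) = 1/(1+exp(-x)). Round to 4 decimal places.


sigma(-3.76) = 1/(1+e^(3.76)) = 1/(1+42.948426) = 1/43.948426 = 0.0228.

0.0228


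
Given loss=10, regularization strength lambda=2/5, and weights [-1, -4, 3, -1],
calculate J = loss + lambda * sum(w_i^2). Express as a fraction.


L2 sq norm = sum(w^2) = 27. J = 10 + 2/5 * 27 = 104/5.

104/5


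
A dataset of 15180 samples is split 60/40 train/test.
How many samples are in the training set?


Test set = 15180 * 40% = 6072. Training set = 15180 - 6072 = 9108.

9108


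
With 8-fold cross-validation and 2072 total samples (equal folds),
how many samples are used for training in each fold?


Each validation fold has 2072/8 = 259 samples. Training set = 2072 - 259 = 1813.

1813


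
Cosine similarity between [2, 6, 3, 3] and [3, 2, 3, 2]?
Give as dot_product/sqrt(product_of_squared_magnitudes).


dot = 33. |a|^2 = 58, |b|^2 = 26. cos = 33/sqrt(1508).

33/sqrt(1508)


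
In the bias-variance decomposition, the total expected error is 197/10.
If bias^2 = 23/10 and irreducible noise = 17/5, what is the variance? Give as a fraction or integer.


Total error = bias^2 + variance + irreducible noise. So variance = 197/10 - 23/10 - 17/5 = 14.

14


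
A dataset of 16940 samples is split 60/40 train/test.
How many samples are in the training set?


Test set = 16940 * 40% = 6776. Training set = 16940 - 6776 = 10164.

10164


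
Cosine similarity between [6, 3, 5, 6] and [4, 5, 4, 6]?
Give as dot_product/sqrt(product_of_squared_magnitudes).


dot = 95. |a|^2 = 106, |b|^2 = 93. cos = 95/sqrt(9858).

95/sqrt(9858)


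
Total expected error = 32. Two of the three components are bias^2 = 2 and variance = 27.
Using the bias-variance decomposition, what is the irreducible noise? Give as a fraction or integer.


Total error = bias^2 + variance + irreducible noise. So irreducible noise = 32 - 2 - 27 = 3.

3


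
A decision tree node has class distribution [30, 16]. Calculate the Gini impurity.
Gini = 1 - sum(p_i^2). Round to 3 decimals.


Total = 46. Proportions: 30/46, 16/46. sum(p_i^2) = 0.5463. Gini = 1 - 0.5463 = 0.4537, which rounds to 0.454.

0.454


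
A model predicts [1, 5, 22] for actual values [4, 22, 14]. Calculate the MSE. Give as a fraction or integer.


MSE = (1/3) * ((4-1)^2=9 + (22-5)^2=289 + (14-22)^2=64). Sum = 362. MSE = 362/3.

362/3


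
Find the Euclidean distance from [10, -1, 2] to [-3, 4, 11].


d = sqrt(sum of squared differences). (10--3)^2=169, (-1-4)^2=25, (2-11)^2=81. Sum = 275.

sqrt(275)


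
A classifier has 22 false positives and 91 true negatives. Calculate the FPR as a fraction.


FPR = FP / (FP + TN) = 22 / 113 = 22/113.

22/113


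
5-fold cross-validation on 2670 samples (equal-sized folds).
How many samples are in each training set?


Each validation fold has 2670/5 = 534 samples. Training set = 2670 - 534 = 2136.

2136


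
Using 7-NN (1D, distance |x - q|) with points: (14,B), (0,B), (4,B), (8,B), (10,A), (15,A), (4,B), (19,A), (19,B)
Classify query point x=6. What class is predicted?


Distances: |14-6|=8, |0-6|=6, |4-6|=2, |8-6|=2, |10-6|=4, |15-6|=9, |4-6|=2, |19-6|=13, |19-6|=13. 7 nearest: (4,B), (8,B), (4,B), (10,A), (0,B), (14,B), (15,A). Counts: {'B': 5, 'A': 2}. Majority class: B.

B


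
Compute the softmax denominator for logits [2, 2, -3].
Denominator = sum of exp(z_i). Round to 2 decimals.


Denom = e^2=7.3891 + e^2=7.3891 + e^-3=0.0498. Sum = 14.8280, which rounds to 14.83.

14.83


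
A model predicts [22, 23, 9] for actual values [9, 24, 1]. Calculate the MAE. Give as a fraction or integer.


MAE = (1/3) * (|9-22|=13 + |24-23|=1 + |1-9|=8). Sum = 22. MAE = 22/3.

22/3


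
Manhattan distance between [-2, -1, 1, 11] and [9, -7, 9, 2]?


d = sum of absolute differences: |-2-9|=11 + |-1--7|=6 + |1-9|=8 + |11-2|=9 = 34.

34


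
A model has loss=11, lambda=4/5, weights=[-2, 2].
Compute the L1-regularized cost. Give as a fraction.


L1 norm = sum(|w|) = 4. J = 11 + 4/5 * 4 = 71/5.

71/5


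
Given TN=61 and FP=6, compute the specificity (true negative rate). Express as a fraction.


Specificity = TN / (TN + FP) = 61 / 67 = 61/67.

61/67


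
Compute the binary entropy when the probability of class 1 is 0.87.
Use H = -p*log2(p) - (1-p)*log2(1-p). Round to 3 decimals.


H = -0.87*log2(0.87) - 0.13*log2(0.13) = 0.557.

0.557


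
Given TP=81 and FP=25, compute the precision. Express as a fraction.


Precision = TP / (TP + FP) = 81 / 106 = 81/106.

81/106


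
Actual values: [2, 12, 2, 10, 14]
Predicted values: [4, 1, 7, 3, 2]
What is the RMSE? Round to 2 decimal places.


MSE = 68.6000. RMSE = sqrt(68.6000) = 8.28.

8.28


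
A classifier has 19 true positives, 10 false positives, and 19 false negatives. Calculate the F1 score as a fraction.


Precision = 19/29 = 19/29. Recall = 19/38 = 1/2. F1 = 2*P*R/(P+R) = 38/67.

38/67


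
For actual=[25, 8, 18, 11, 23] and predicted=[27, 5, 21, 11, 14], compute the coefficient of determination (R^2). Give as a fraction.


Mean(y) = 17. SS_res = 103. SS_tot = 218. R^2 = 1 - 103/(218) = 115/218.

115/218


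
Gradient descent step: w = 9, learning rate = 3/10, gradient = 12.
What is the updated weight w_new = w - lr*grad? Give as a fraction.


w_new = 9 - 3/10 * 12 = 9 - 18/5 = 27/5.

27/5


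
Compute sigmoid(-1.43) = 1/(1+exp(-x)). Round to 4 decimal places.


sigma(-1.43) = 1/(1+e^(1.43)) = 1/(1+4.178699) = 1/5.178699 = 0.1931.

0.1931


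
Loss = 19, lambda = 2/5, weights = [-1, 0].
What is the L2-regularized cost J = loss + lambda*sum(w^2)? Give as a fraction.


L2 sq norm = sum(w^2) = 1. J = 19 + 2/5 * 1 = 97/5.

97/5


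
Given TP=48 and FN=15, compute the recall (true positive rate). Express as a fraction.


Recall = TP / (TP + FN) = 48 / 63 = 16/21.

16/21


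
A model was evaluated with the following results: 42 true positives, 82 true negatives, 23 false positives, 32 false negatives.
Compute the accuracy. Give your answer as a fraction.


Accuracy = (TP + TN) / (TP + TN + FP + FN) = (42 + 82) / 179 = 124/179.

124/179


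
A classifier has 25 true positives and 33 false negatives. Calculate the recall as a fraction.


Recall = TP / (TP + FN) = 25 / 58 = 25/58.

25/58


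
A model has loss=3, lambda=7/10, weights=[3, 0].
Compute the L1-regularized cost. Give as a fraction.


L1 norm = sum(|w|) = 3. J = 3 + 7/10 * 3 = 51/10.

51/10


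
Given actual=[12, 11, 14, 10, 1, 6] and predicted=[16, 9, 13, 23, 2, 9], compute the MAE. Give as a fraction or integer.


MAE = (1/6) * (|12-16|=4 + |11-9|=2 + |14-13|=1 + |10-23|=13 + |1-2|=1 + |6-9|=3). Sum = 24. MAE = 4.

4


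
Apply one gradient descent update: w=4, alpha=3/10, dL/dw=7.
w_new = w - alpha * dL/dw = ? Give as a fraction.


w_new = 4 - 3/10 * 7 = 4 - 21/10 = 19/10.

19/10


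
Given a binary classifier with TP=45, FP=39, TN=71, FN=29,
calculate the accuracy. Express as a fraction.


Accuracy = (TP + TN) / (TP + TN + FP + FN) = (45 + 71) / 184 = 29/46.

29/46


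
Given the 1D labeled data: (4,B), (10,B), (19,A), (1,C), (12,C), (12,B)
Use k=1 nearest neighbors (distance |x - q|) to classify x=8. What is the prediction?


Distances: |4-8|=4, |10-8|=2, |19-8|=11, |1-8|=7, |12-8|=4, |12-8|=4. 1 nearest: (10,B). Counts: {'B': 1}. Majority class: B.

B


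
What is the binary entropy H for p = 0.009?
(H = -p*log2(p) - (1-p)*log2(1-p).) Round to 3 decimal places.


H = -0.009*log2(0.009) - 0.991*log2(0.991) = 0.074.

0.074


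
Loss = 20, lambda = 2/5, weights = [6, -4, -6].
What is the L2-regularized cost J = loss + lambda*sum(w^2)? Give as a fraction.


L2 sq norm = sum(w^2) = 88. J = 20 + 2/5 * 88 = 276/5.

276/5


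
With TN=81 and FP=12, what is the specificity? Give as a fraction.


Specificity = TN / (TN + FP) = 81 / 93 = 27/31.

27/31


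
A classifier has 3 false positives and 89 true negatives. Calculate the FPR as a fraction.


FPR = FP / (FP + TN) = 3 / 92 = 3/92.

3/92


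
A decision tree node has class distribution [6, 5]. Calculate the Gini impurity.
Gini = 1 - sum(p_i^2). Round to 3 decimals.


Total = 11. Proportions: 6/11, 5/11. sum(p_i^2) = 0.5041. Gini = 1 - 0.5041 = 0.4959, which rounds to 0.496.

0.496


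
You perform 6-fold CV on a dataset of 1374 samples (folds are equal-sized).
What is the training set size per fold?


Each validation fold has 1374/6 = 229 samples. Training set = 1374 - 229 = 1145.

1145


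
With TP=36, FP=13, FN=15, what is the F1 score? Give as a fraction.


Precision = 36/49 = 36/49. Recall = 36/51 = 12/17. F1 = 2*P*R/(P+R) = 18/25.

18/25


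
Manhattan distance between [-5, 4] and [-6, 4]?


d = sum of absolute differences: |-5--6|=1 + |4-4|=0 = 1.

1


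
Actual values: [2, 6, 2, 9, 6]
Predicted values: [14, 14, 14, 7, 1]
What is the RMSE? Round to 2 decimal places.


MSE = 76.2000. RMSE = sqrt(76.2000) = 8.73.

8.73


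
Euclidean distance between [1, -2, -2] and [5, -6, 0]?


d = sqrt(sum of squared differences). (1-5)^2=16, (-2--6)^2=16, (-2-0)^2=4. Sum = 36.

6


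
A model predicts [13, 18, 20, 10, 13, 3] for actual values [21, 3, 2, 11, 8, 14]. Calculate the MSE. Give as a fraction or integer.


MSE = (1/6) * ((21-13)^2=64 + (3-18)^2=225 + (2-20)^2=324 + (11-10)^2=1 + (8-13)^2=25 + (14-3)^2=121). Sum = 760. MSE = 380/3.

380/3


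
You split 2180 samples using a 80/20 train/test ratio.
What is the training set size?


Test set = 2180 * 20% = 436. Training set = 2180 - 436 = 1744.

1744


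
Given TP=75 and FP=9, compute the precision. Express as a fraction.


Precision = TP / (TP + FP) = 75 / 84 = 25/28.

25/28


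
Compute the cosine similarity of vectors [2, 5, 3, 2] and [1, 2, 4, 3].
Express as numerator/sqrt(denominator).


dot = 30. |a|^2 = 42, |b|^2 = 30. cos = 30/sqrt(1260).

30/sqrt(1260)


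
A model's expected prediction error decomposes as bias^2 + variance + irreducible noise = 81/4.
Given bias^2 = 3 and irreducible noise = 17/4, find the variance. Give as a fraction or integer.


Total error = bias^2 + variance + irreducible noise. So variance = 81/4 - 3 - 17/4 = 13.

13


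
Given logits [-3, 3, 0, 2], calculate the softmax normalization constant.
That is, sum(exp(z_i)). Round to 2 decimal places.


Denom = e^-3=0.0498 + e^3=20.0855 + e^0=1.0000 + e^2=7.3891. Sum = 28.5244, which rounds to 28.52.

28.52


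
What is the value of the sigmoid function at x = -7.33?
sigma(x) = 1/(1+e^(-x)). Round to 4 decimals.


sigma(-7.33) = 1/(1+e^(7.33)) = 1/(1+1525.381772) = 1/1526.381772 = 0.0007.

0.0007


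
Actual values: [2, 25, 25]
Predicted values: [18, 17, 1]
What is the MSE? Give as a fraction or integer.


MSE = (1/3) * ((2-18)^2=256 + (25-17)^2=64 + (25-1)^2=576). Sum = 896. MSE = 896/3.

896/3


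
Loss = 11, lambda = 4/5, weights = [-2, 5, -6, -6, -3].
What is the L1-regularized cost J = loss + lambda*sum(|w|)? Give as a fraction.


L1 norm = sum(|w|) = 22. J = 11 + 4/5 * 22 = 143/5.

143/5


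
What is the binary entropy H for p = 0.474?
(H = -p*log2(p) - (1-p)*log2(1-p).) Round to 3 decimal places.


H = -0.474*log2(0.474) - 0.526*log2(0.526) = 0.998.

0.998


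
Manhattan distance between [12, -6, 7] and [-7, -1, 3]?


d = sum of absolute differences: |12--7|=19 + |-6--1|=5 + |7-3|=4 = 28.

28


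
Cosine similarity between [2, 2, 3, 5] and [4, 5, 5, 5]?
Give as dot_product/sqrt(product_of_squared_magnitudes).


dot = 58. |a|^2 = 42, |b|^2 = 91. cos = 58/sqrt(3822).

58/sqrt(3822)


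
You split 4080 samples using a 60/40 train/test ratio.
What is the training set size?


Test set = 4080 * 40% = 1632. Training set = 4080 - 1632 = 2448.

2448


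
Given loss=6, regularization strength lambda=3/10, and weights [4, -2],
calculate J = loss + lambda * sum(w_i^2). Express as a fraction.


L2 sq norm = sum(w^2) = 20. J = 6 + 3/10 * 20 = 12.

12


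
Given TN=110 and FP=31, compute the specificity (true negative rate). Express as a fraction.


Specificity = TN / (TN + FP) = 110 / 141 = 110/141.

110/141


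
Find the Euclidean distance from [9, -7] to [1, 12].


d = sqrt(sum of squared differences). (9-1)^2=64, (-7-12)^2=361. Sum = 425.

sqrt(425)


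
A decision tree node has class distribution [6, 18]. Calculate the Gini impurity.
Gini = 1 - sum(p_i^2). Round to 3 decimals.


Total = 24. Proportions: 6/24, 18/24. sum(p_i^2) = 0.6250. Gini = 1 - 0.6250 = 0.3750, which rounds to 0.375.

0.375


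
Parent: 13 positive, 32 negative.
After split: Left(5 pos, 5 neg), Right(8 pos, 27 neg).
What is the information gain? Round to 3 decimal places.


H(parent) = 0.8673. H(left) = 1.0000, H(right) = 0.7755. Weighted = (10/45)*1.0000 + (35/45)*0.7755 = 0.8254. IG = 0.8673 - 0.8254 = 0.0419, which rounds to 0.042.

0.042


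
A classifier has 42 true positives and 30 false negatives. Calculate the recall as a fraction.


Recall = TP / (TP + FN) = 42 / 72 = 7/12.

7/12


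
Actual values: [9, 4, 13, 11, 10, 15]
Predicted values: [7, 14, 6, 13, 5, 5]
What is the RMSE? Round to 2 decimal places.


MSE = 47.0000. RMSE = sqrt(47.0000) = 6.86.

6.86


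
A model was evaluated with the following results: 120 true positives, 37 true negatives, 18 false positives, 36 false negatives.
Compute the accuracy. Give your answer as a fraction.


Accuracy = (TP + TN) / (TP + TN + FP + FN) = (120 + 37) / 211 = 157/211.

157/211


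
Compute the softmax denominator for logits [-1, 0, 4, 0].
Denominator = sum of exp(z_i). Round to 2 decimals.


Denom = e^-1=0.3679 + e^0=1.0000 + e^4=54.5982 + e^0=1.0000. Sum = 56.9661, which rounds to 56.97.

56.97


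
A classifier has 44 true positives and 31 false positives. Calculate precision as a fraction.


Precision = TP / (TP + FP) = 44 / 75 = 44/75.

44/75


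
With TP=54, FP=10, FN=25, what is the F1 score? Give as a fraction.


Precision = 54/64 = 27/32. Recall = 54/79 = 54/79. F1 = 2*P*R/(P+R) = 108/143.

108/143


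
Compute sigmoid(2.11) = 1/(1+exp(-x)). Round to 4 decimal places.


sigma(2.11) = 1/(1+e^(-2.11)) = 1/(1+0.121238) = 1/1.121238 = 0.8919.

0.8919


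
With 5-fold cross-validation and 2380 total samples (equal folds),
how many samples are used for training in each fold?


Each validation fold has 2380/5 = 476 samples. Training set = 2380 - 476 = 1904.

1904


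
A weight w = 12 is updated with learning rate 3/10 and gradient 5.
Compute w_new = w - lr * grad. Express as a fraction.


w_new = 12 - 3/10 * 5 = 12 - 3/2 = 21/2.

21/2


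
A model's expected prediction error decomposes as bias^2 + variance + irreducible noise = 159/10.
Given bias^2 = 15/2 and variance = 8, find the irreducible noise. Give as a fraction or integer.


Total error = bias^2 + variance + irreducible noise. So irreducible noise = 159/10 - 15/2 - 8 = 2/5.

2/5


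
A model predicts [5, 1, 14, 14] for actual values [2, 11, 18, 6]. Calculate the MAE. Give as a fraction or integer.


MAE = (1/4) * (|2-5|=3 + |11-1|=10 + |18-14|=4 + |6-14|=8). Sum = 25. MAE = 25/4.

25/4


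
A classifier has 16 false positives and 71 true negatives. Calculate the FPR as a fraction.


FPR = FP / (FP + TN) = 16 / 87 = 16/87.

16/87


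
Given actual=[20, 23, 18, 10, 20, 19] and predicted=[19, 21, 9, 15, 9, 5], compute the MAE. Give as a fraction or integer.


MAE = (1/6) * (|20-19|=1 + |23-21|=2 + |18-9|=9 + |10-15|=5 + |20-9|=11 + |19-5|=14). Sum = 42. MAE = 7.

7


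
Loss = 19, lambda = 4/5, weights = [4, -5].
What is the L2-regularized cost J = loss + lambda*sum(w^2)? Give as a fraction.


L2 sq norm = sum(w^2) = 41. J = 19 + 4/5 * 41 = 259/5.

259/5


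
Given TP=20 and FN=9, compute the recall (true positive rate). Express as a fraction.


Recall = TP / (TP + FN) = 20 / 29 = 20/29.

20/29


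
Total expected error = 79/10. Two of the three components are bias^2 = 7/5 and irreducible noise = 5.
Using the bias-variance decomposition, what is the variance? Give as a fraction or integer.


Total error = bias^2 + variance + irreducible noise. So variance = 79/10 - 7/5 - 5 = 3/2.

3/2


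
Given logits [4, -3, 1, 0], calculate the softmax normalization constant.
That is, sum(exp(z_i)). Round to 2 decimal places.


Denom = e^4=54.5982 + e^-3=0.0498 + e^1=2.7183 + e^0=1.0000. Sum = 58.3663, which rounds to 58.37.

58.37


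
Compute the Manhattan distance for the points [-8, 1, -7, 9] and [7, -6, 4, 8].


d = sum of absolute differences: |-8-7|=15 + |1--6|=7 + |-7-4|=11 + |9-8|=1 = 34.

34


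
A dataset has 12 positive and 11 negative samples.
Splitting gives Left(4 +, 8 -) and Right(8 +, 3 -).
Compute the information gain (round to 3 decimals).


H(parent) = 0.9986. H(left) = 0.9183, H(right) = 0.8454. Weighted = (12/23)*0.9183 + (11/23)*0.8454 = 0.8834. IG = 0.9986 - 0.8834 = 0.1152, which rounds to 0.115.

0.115


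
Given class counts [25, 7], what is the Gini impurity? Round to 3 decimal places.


Total = 32. Proportions: 25/32, 7/32. sum(p_i^2) = 0.6582. Gini = 1 - 0.6582 = 0.3418, which rounds to 0.342.

0.342


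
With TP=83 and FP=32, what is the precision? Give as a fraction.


Precision = TP / (TP + FP) = 83 / 115 = 83/115.

83/115


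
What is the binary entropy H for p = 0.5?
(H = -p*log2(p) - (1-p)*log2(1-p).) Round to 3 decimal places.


H = -0.5*log2(0.5) - 0.5*log2(0.5) = 1.000.

1.000


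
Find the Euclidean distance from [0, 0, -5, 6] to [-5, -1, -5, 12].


d = sqrt(sum of squared differences). (0--5)^2=25, (0--1)^2=1, (-5--5)^2=0, (6-12)^2=36. Sum = 62.

sqrt(62)


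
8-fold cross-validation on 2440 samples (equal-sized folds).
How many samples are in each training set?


Each validation fold has 2440/8 = 305 samples. Training set = 2440 - 305 = 2135.

2135


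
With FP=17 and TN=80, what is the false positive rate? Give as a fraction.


FPR = FP / (FP + TN) = 17 / 97 = 17/97.

17/97


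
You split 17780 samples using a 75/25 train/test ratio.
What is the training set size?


Test set = 17780 * 25% = 4445. Training set = 17780 - 4445 = 13335.

13335


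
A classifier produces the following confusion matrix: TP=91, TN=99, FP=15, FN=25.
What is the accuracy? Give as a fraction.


Accuracy = (TP + TN) / (TP + TN + FP + FN) = (91 + 99) / 230 = 19/23.

19/23


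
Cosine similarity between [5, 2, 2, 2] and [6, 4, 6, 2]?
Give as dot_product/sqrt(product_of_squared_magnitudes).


dot = 54. |a|^2 = 37, |b|^2 = 92. cos = 54/sqrt(3404).

54/sqrt(3404)


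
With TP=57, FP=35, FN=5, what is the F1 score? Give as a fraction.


Precision = 57/92 = 57/92. Recall = 57/62 = 57/62. F1 = 2*P*R/(P+R) = 57/77.

57/77


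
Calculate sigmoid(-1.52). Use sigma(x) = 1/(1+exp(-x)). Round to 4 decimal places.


sigma(-1.52) = 1/(1+e^(1.52)) = 1/(1+4.572225) = 1/5.572225 = 0.1795.

0.1795


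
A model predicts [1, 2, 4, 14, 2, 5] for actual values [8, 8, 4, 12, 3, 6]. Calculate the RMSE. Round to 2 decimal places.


MSE = 15.1667. RMSE = sqrt(15.1667) = 3.89.

3.89


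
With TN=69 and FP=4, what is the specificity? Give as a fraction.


Specificity = TN / (TN + FP) = 69 / 73 = 69/73.

69/73


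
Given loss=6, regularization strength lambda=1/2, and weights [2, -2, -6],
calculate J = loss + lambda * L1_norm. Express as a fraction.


L1 norm = sum(|w|) = 10. J = 6 + 1/2 * 10 = 11.

11


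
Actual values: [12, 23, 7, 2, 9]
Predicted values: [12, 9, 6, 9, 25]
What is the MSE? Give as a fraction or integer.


MSE = (1/5) * ((12-12)^2=0 + (23-9)^2=196 + (7-6)^2=1 + (2-9)^2=49 + (9-25)^2=256). Sum = 502. MSE = 502/5.

502/5


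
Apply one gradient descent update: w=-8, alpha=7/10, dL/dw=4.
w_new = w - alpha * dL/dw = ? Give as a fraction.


w_new = -8 - 7/10 * 4 = -8 - 14/5 = -54/5.

-54/5
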